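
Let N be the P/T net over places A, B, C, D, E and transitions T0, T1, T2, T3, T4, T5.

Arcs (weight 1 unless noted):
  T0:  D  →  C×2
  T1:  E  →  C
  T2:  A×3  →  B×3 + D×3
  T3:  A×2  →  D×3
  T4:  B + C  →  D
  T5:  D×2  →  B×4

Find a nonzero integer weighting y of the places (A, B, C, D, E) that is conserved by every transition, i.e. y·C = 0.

Incidence matrix C (rows=places, cols=transitions):
       T0   T1   T2   T3   T4   T5
    A   0    0   -3   -2    0    0
    B   0    0    3    0   -1    4
    C   2    1    0    0   -1    0
    D  -1    0    3    3    1   -2
    E   0   -1    0    0    0    0

Candidate y = [3, 1, 1, 2, 1]; check y·C column-wise:
  col T0: 3·0 + 1·0 + 1·2 + 2·-1 + 1·0 = 0
  col T1: 3·0 + 1·0 + 1·1 + 2·0 + 1·-1 = 0
  col T2: 3·-3 + 1·3 + 1·0 + 2·3 + 1·0 = 0
  col T3: 3·-2 + 1·0 + 1·0 + 2·3 + 1·0 = 0
  col T4: 3·0 + 1·-1 + 1·-1 + 2·1 + 1·0 = 0
  col T5: 3·0 + 1·4 + 1·0 + 2·-2 + 1·0 = 0

y = (A:3, B:1, C:1, D:2, E:1)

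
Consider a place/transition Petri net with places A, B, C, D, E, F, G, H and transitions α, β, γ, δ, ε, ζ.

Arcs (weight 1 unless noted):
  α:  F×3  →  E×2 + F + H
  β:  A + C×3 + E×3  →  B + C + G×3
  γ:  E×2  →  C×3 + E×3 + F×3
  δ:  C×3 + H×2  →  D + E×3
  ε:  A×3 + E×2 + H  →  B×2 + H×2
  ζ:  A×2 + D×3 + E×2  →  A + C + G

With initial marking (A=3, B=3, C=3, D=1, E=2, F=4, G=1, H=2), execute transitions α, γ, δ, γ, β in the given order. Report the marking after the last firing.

(A=2, B=4, C=4, D=2, E=6, F=8, G=4, H=1)

step 1: fire α:  (A=3, B=3, C=3, D=1, E=2, F=4, G=1, H=2) → (A=3, B=3, C=3, D=1, E=4, F=2, G=1, H=3)
step 2: fire γ:  (A=3, B=3, C=3, D=1, E=4, F=2, G=1, H=3) → (A=3, B=3, C=6, D=1, E=5, F=5, G=1, H=3)
step 3: fire δ:  (A=3, B=3, C=6, D=1, E=5, F=5, G=1, H=3) → (A=3, B=3, C=3, D=2, E=8, F=5, G=1, H=1)
step 4: fire γ:  (A=3, B=3, C=3, D=2, E=8, F=5, G=1, H=1) → (A=3, B=3, C=6, D=2, E=9, F=8, G=1, H=1)
step 5: fire β:  (A=3, B=3, C=6, D=2, E=9, F=8, G=1, H=1) → (A=2, B=4, C=4, D=2, E=6, F=8, G=4, H=1)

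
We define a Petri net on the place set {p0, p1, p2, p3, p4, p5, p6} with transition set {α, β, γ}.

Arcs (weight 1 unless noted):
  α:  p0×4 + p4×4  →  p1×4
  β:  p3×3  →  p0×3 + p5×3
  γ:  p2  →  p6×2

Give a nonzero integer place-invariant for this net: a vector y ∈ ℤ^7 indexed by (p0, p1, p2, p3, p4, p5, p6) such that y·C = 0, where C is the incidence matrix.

Incidence matrix C (rows=places, cols=transitions):
        α    β    γ
   p0  -4    3    0
   p1   4    0    0
   p2   0    0   -1
   p3   0   -3    0
   p4  -4    0    0
   p5   0    3    0
   p6   0    0    2

Candidate y = [1, 1, 0, 1, 0, 0, 0]; check y·C column-wise:
  col α: 1·-4 + 1·4 + 1·0 + 0·-4 = 0
  col β: 1·3 + 1·0 + 1·-3 + 0·3 = 0
  col γ: 1·0 + 1·0 + 0·-1 + 1·0 + 0·2 = 0

y = (p0:1, p1:1, p2:0, p3:1, p4:0, p5:0, p6:0)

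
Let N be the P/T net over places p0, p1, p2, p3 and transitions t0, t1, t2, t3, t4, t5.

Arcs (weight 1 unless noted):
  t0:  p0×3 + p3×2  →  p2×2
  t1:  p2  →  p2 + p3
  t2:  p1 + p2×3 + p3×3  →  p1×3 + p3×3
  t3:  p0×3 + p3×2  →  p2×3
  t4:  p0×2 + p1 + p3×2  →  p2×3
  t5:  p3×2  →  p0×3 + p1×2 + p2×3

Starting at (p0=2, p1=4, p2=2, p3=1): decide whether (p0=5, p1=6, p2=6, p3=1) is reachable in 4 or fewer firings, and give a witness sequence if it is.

depth 0: 1 marking
depth 1: 2 markings reached so far
depth 2: 5 markings reached so far
depth 3: 8 markings reached so far
depth 4: 11 markings reached so far
target is not among the 11 markings reachable within 4 steps

NO — not reachable within 4 firings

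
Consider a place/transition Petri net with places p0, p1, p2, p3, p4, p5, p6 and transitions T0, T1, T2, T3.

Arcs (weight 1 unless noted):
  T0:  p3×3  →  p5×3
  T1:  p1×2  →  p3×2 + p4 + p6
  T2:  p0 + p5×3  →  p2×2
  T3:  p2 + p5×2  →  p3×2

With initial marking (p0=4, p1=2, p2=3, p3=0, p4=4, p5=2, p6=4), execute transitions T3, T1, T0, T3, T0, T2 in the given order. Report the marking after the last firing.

step 1: fire T3:  (p0=4, p1=2, p2=3, p3=0, p4=4, p5=2, p6=4) → (p0=4, p1=2, p2=2, p3=2, p4=4, p5=0, p6=4)
step 2: fire T1:  (p0=4, p1=2, p2=2, p3=2, p4=4, p5=0, p6=4) → (p0=4, p1=0, p2=2, p3=4, p4=5, p5=0, p6=5)
step 3: fire T0:  (p0=4, p1=0, p2=2, p3=4, p4=5, p5=0, p6=5) → (p0=4, p1=0, p2=2, p3=1, p4=5, p5=3, p6=5)
step 4: fire T3:  (p0=4, p1=0, p2=2, p3=1, p4=5, p5=3, p6=5) → (p0=4, p1=0, p2=1, p3=3, p4=5, p5=1, p6=5)
step 5: fire T0:  (p0=4, p1=0, p2=1, p3=3, p4=5, p5=1, p6=5) → (p0=4, p1=0, p2=1, p3=0, p4=5, p5=4, p6=5)
step 6: fire T2:  (p0=4, p1=0, p2=1, p3=0, p4=5, p5=4, p6=5) → (p0=3, p1=0, p2=3, p3=0, p4=5, p5=1, p6=5)

(p0=3, p1=0, p2=3, p3=0, p4=5, p5=1, p6=5)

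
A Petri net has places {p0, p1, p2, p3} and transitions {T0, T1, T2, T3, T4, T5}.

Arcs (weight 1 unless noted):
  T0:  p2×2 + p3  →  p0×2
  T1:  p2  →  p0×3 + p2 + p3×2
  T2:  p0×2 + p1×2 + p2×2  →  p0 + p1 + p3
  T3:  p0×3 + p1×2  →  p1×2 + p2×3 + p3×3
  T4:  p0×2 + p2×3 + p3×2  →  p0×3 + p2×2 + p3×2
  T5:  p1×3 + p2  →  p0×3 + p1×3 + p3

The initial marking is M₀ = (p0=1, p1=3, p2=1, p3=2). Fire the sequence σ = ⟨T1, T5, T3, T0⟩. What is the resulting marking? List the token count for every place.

step 1: fire T1:  (p0=1, p1=3, p2=1, p3=2) → (p0=4, p1=3, p2=1, p3=4)
step 2: fire T5:  (p0=4, p1=3, p2=1, p3=4) → (p0=7, p1=3, p2=0, p3=5)
step 3: fire T3:  (p0=7, p1=3, p2=0, p3=5) → (p0=4, p1=3, p2=3, p3=8)
step 4: fire T0:  (p0=4, p1=3, p2=3, p3=8) → (p0=6, p1=3, p2=1, p3=7)

(p0=6, p1=3, p2=1, p3=7)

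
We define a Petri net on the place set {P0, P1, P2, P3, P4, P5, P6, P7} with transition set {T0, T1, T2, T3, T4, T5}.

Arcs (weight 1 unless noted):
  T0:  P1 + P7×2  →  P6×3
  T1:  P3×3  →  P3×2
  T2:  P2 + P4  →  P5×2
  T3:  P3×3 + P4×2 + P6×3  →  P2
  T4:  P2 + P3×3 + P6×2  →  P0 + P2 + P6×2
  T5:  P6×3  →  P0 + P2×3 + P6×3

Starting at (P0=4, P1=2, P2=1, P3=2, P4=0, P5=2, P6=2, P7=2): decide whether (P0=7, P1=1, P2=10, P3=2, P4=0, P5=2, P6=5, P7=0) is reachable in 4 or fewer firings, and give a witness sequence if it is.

YES — reachable via ⟨T0, T5, T5, T5⟩ (4 firings)

step 1: fire T0:  (P0=4, P1=2, P2=1, P3=2, P4=0, P5=2, P6=2, P7=2) → (P0=4, P1=1, P2=1, P3=2, P4=0, P5=2, P6=5, P7=0)
step 2: fire T5:  (P0=4, P1=1, P2=1, P3=2, P4=0, P5=2, P6=5, P7=0) → (P0=5, P1=1, P2=4, P3=2, P4=0, P5=2, P6=5, P7=0)
step 3: fire T5:  (P0=5, P1=1, P2=4, P3=2, P4=0, P5=2, P6=5, P7=0) → (P0=6, P1=1, P2=7, P3=2, P4=0, P5=2, P6=5, P7=0)
step 4: fire T5:  (P0=6, P1=1, P2=7, P3=2, P4=0, P5=2, P6=5, P7=0) → (P0=7, P1=1, P2=10, P3=2, P4=0, P5=2, P6=5, P7=0)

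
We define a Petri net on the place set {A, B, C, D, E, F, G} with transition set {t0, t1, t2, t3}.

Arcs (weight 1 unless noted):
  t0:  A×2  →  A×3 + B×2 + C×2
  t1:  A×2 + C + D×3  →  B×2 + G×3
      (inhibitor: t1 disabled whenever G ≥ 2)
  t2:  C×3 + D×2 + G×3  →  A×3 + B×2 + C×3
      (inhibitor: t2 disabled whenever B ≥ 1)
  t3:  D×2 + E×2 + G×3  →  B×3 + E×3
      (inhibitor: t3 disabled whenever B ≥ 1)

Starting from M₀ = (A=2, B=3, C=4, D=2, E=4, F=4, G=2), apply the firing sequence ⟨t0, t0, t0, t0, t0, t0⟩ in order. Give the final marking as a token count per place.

(A=8, B=15, C=16, D=2, E=4, F=4, G=2)

step 1: fire t0:  (A=2, B=3, C=4, D=2, E=4, F=4, G=2) → (A=3, B=5, C=6, D=2, E=4, F=4, G=2)
step 2: fire t0:  (A=3, B=5, C=6, D=2, E=4, F=4, G=2) → (A=4, B=7, C=8, D=2, E=4, F=4, G=2)
step 3: fire t0:  (A=4, B=7, C=8, D=2, E=4, F=4, G=2) → (A=5, B=9, C=10, D=2, E=4, F=4, G=2)
step 4: fire t0:  (A=5, B=9, C=10, D=2, E=4, F=4, G=2) → (A=6, B=11, C=12, D=2, E=4, F=4, G=2)
step 5: fire t0:  (A=6, B=11, C=12, D=2, E=4, F=4, G=2) → (A=7, B=13, C=14, D=2, E=4, F=4, G=2)
step 6: fire t0:  (A=7, B=13, C=14, D=2, E=4, F=4, G=2) → (A=8, B=15, C=16, D=2, E=4, F=4, G=2)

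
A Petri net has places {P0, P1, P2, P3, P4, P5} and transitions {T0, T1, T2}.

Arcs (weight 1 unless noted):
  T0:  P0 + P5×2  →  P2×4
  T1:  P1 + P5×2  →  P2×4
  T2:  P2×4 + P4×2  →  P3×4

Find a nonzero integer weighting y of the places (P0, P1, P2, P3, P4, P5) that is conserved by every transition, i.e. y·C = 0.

Incidence matrix C (rows=places, cols=transitions):
       T0   T1   T2
   P0  -1    0    0
   P1   0   -1    0
   P2   4    4   -4
   P3   0    0    4
   P4   0    0   -2
   P5  -2   -2    0

Candidate y = [4, 4, 1, 1, 0, 0]; check y·C column-wise:
  col T0: 4·-1 + 4·0 + 1·4 + 1·0 + 0·-2 = 0
  col T1: 4·0 + 4·-1 + 1·4 + 1·0 + 0·-2 = 0
  col T2: 4·0 + 4·0 + 1·-4 + 1·4 + 0·-2 = 0

y = (P0:4, P1:4, P2:1, P3:1, P4:0, P5:0)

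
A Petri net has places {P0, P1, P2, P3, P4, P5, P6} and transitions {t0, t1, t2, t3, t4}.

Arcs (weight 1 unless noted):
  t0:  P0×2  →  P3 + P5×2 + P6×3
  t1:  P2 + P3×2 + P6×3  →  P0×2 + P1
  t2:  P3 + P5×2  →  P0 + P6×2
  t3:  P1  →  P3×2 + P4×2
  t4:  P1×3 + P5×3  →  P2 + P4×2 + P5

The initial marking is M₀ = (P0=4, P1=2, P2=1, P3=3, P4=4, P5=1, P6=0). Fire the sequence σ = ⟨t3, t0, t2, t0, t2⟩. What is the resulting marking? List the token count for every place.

step 1: fire t3:  (P0=4, P1=2, P2=1, P3=3, P4=4, P5=1, P6=0) → (P0=4, P1=1, P2=1, P3=5, P4=6, P5=1, P6=0)
step 2: fire t0:  (P0=4, P1=1, P2=1, P3=5, P4=6, P5=1, P6=0) → (P0=2, P1=1, P2=1, P3=6, P4=6, P5=3, P6=3)
step 3: fire t2:  (P0=2, P1=1, P2=1, P3=6, P4=6, P5=3, P6=3) → (P0=3, P1=1, P2=1, P3=5, P4=6, P5=1, P6=5)
step 4: fire t0:  (P0=3, P1=1, P2=1, P3=5, P4=6, P5=1, P6=5) → (P0=1, P1=1, P2=1, P3=6, P4=6, P5=3, P6=8)
step 5: fire t2:  (P0=1, P1=1, P2=1, P3=6, P4=6, P5=3, P6=8) → (P0=2, P1=1, P2=1, P3=5, P4=6, P5=1, P6=10)

(P0=2, P1=1, P2=1, P3=5, P4=6, P5=1, P6=10)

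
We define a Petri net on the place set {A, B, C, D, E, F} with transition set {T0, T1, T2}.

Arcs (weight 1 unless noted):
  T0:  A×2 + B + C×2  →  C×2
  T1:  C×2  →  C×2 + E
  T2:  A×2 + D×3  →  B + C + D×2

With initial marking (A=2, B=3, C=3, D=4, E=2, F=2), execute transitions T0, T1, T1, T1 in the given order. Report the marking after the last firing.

step 1: fire T0:  (A=2, B=3, C=3, D=4, E=2, F=2) → (A=0, B=2, C=3, D=4, E=2, F=2)
step 2: fire T1:  (A=0, B=2, C=3, D=4, E=2, F=2) → (A=0, B=2, C=3, D=4, E=3, F=2)
step 3: fire T1:  (A=0, B=2, C=3, D=4, E=3, F=2) → (A=0, B=2, C=3, D=4, E=4, F=2)
step 4: fire T1:  (A=0, B=2, C=3, D=4, E=4, F=2) → (A=0, B=2, C=3, D=4, E=5, F=2)

(A=0, B=2, C=3, D=4, E=5, F=2)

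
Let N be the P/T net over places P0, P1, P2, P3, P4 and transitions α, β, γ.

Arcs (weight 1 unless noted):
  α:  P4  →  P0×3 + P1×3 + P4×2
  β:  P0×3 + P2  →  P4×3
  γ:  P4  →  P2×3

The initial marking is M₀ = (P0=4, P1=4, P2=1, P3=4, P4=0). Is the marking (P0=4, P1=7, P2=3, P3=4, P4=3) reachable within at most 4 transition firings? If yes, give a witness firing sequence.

YES — reachable via ⟨β, α, γ⟩ (3 firings)

step 1: fire β:  (P0=4, P1=4, P2=1, P3=4, P4=0) → (P0=1, P1=4, P2=0, P3=4, P4=3)
step 2: fire α:  (P0=1, P1=4, P2=0, P3=4, P4=3) → (P0=4, P1=7, P2=0, P3=4, P4=4)
step 3: fire γ:  (P0=4, P1=7, P2=0, P3=4, P4=4) → (P0=4, P1=7, P2=3, P3=4, P4=3)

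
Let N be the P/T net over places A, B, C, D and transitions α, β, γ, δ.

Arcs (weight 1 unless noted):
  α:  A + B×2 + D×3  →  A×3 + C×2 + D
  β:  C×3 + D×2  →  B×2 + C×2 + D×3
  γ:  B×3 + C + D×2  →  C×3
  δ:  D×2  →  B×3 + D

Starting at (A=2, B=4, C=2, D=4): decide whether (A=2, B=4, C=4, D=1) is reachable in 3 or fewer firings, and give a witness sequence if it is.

YES — reachable via ⟨γ, δ⟩ (2 firings)

step 1: fire γ:  (A=2, B=4, C=2, D=4) → (A=2, B=1, C=4, D=2)
step 2: fire δ:  (A=2, B=1, C=4, D=2) → (A=2, B=4, C=4, D=1)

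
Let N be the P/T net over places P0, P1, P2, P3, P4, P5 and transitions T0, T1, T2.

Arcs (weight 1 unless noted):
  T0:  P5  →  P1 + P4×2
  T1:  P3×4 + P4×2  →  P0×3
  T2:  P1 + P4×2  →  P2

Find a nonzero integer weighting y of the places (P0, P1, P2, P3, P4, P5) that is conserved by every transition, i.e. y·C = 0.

y = (P0:4, P1:0, P2:0, P3:3, P4:0, P5:0)

Incidence matrix C (rows=places, cols=transitions):
       T0   T1   T2
   P0   0    3    0
   P1   1    0   -1
   P2   0    0    1
   P3   0   -4    0
   P4   2   -2   -2
   P5  -1    0    0

Candidate y = [4, 0, 0, 3, 0, 0]; check y·C column-wise:
  col T0: 4·0 + 0·1 + 3·0 + 0·2 + 0·-1 = 0
  col T1: 4·3 + 3·-4 + 0·-2 = 0
  col T2: 4·0 + 0·-1 + 0·1 + 3·0 + 0·-2 = 0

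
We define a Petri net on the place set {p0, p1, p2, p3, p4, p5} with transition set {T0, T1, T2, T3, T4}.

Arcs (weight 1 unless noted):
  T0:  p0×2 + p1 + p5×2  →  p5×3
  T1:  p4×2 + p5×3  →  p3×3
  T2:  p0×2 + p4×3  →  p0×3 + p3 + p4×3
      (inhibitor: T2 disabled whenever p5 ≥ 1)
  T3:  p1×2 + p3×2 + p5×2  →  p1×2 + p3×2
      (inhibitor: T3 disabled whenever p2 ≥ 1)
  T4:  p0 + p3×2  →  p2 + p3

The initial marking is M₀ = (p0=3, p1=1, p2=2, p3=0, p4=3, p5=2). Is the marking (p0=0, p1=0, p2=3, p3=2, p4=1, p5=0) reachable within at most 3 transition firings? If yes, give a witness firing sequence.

YES — reachable via ⟨T0, T1, T4⟩ (3 firings)

step 1: fire T0:  (p0=3, p1=1, p2=2, p3=0, p4=3, p5=2) → (p0=1, p1=0, p2=2, p3=0, p4=3, p5=3)
step 2: fire T1:  (p0=1, p1=0, p2=2, p3=0, p4=3, p5=3) → (p0=1, p1=0, p2=2, p3=3, p4=1, p5=0)
step 3: fire T4:  (p0=1, p1=0, p2=2, p3=3, p4=1, p5=0) → (p0=0, p1=0, p2=3, p3=2, p4=1, p5=0)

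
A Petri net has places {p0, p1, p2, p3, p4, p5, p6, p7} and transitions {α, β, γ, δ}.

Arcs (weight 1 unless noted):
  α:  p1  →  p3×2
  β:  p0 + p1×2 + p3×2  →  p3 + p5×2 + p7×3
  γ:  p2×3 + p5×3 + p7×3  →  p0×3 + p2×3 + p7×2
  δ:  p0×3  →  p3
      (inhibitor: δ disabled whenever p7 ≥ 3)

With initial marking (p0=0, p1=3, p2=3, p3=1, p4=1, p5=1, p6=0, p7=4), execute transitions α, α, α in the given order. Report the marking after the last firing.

step 1: fire α:  (p0=0, p1=3, p2=3, p3=1, p4=1, p5=1, p6=0, p7=4) → (p0=0, p1=2, p2=3, p3=3, p4=1, p5=1, p6=0, p7=4)
step 2: fire α:  (p0=0, p1=2, p2=3, p3=3, p4=1, p5=1, p6=0, p7=4) → (p0=0, p1=1, p2=3, p3=5, p4=1, p5=1, p6=0, p7=4)
step 3: fire α:  (p0=0, p1=1, p2=3, p3=5, p4=1, p5=1, p6=0, p7=4) → (p0=0, p1=0, p2=3, p3=7, p4=1, p5=1, p6=0, p7=4)

(p0=0, p1=0, p2=3, p3=7, p4=1, p5=1, p6=0, p7=4)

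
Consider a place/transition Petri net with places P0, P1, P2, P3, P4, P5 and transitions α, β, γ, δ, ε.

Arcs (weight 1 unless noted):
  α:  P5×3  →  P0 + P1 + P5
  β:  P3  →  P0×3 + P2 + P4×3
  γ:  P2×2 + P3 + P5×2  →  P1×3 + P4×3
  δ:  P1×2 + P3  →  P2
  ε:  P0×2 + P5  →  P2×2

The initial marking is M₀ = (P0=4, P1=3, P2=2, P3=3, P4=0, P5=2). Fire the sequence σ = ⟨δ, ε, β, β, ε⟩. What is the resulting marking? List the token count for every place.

(P0=6, P1=1, P2=9, P3=0, P4=6, P5=0)

step 1: fire δ:  (P0=4, P1=3, P2=2, P3=3, P4=0, P5=2) → (P0=4, P1=1, P2=3, P3=2, P4=0, P5=2)
step 2: fire ε:  (P0=4, P1=1, P2=3, P3=2, P4=0, P5=2) → (P0=2, P1=1, P2=5, P3=2, P4=0, P5=1)
step 3: fire β:  (P0=2, P1=1, P2=5, P3=2, P4=0, P5=1) → (P0=5, P1=1, P2=6, P3=1, P4=3, P5=1)
step 4: fire β:  (P0=5, P1=1, P2=6, P3=1, P4=3, P5=1) → (P0=8, P1=1, P2=7, P3=0, P4=6, P5=1)
step 5: fire ε:  (P0=8, P1=1, P2=7, P3=0, P4=6, P5=1) → (P0=6, P1=1, P2=9, P3=0, P4=6, P5=0)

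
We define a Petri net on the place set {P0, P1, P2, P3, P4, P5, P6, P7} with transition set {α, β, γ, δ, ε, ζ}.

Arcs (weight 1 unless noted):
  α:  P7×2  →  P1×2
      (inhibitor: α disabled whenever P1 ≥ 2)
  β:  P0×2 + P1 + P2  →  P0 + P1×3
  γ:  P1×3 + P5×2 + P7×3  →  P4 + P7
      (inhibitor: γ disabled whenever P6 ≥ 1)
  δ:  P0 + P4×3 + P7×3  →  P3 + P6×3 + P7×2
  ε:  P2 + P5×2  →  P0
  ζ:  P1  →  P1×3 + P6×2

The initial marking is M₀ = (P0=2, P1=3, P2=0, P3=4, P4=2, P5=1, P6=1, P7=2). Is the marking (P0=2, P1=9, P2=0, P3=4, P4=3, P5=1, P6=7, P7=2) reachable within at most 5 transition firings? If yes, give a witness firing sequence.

depth 0: 1 marking
depth 1: 2 markings reached so far
depth 2: 3 markings reached so far
depth 3: 4 markings reached so far
depth 4: 5 markings reached so far
depth 5: 6 markings reached so far
target is not among the 6 markings reachable within 5 steps

NO — not reachable within 5 firings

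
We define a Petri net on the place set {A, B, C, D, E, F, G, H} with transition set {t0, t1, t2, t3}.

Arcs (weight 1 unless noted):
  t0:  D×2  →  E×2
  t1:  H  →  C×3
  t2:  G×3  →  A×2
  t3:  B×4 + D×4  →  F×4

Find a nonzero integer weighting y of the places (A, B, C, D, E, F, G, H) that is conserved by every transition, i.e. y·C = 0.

y = (A:0, B:1, C:0, D:-1, E:-1, F:0, G:0, H:0)

Incidence matrix C (rows=places, cols=transitions):
       t0   t1   t2   t3
    A   0    0    2    0
    B   0    0    0   -4
    C   0    3    0    0
    D  -2    0    0   -4
    E   2    0    0    0
    F   0    0    0    4
    G   0    0   -3    0
    H   0   -1    0    0

Candidate y = [0, 1, 0, -1, -1, 0, 0, 0]; check y·C column-wise:
  col t0: 1·0 + -1·-2 + -1·2 = 0
  col t1: 1·0 + 0·3 + -1·0 + -1·0 + 0·-1 = 0
  col t2: 0·2 + 1·0 + -1·0 + -1·0 + 0·-3 = 0
  col t3: 1·-4 + -1·-4 + -1·0 + 0·4 = 0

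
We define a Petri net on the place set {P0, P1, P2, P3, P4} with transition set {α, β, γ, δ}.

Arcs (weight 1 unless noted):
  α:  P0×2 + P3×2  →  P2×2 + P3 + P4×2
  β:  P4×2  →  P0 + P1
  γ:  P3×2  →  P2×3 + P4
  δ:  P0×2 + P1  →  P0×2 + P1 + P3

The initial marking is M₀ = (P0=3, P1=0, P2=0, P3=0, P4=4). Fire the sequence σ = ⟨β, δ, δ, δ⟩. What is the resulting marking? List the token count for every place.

(P0=4, P1=1, P2=0, P3=3, P4=2)

step 1: fire β:  (P0=3, P1=0, P2=0, P3=0, P4=4) → (P0=4, P1=1, P2=0, P3=0, P4=2)
step 2: fire δ:  (P0=4, P1=1, P2=0, P3=0, P4=2) → (P0=4, P1=1, P2=0, P3=1, P4=2)
step 3: fire δ:  (P0=4, P1=1, P2=0, P3=1, P4=2) → (P0=4, P1=1, P2=0, P3=2, P4=2)
step 4: fire δ:  (P0=4, P1=1, P2=0, P3=2, P4=2) → (P0=4, P1=1, P2=0, P3=3, P4=2)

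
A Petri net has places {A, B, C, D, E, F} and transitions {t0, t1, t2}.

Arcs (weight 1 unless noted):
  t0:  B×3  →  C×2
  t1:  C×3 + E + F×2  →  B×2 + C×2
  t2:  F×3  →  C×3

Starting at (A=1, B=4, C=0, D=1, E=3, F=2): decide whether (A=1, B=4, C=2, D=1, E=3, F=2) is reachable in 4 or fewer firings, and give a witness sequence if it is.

NO — not reachable within 4 firings

depth 0: 1 marking
depth 1: 2 markings reached so far
depth 2: 2 markings reached so far
(frontier empty at depth 2; search complete)
target is not among the 2 markings reachable within 4 steps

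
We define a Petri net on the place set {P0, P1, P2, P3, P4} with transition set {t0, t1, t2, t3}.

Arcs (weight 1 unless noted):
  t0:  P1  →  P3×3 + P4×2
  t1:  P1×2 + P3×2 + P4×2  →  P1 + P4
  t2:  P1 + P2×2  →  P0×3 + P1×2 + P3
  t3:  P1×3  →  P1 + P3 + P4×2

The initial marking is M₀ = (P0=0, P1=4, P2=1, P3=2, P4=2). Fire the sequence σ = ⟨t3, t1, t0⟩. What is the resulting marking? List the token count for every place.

(P0=0, P1=0, P2=1, P3=4, P4=5)

step 1: fire t3:  (P0=0, P1=4, P2=1, P3=2, P4=2) → (P0=0, P1=2, P2=1, P3=3, P4=4)
step 2: fire t1:  (P0=0, P1=2, P2=1, P3=3, P4=4) → (P0=0, P1=1, P2=1, P3=1, P4=3)
step 3: fire t0:  (P0=0, P1=1, P2=1, P3=1, P4=3) → (P0=0, P1=0, P2=1, P3=4, P4=5)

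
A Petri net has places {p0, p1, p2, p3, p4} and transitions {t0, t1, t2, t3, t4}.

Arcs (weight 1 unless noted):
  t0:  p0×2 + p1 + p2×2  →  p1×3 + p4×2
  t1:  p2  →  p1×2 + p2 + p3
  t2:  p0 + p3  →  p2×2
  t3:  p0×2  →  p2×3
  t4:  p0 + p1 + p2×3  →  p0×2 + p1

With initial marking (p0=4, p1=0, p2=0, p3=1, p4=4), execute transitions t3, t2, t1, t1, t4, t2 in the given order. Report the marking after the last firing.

step 1: fire t3:  (p0=4, p1=0, p2=0, p3=1, p4=4) → (p0=2, p1=0, p2=3, p3=1, p4=4)
step 2: fire t2:  (p0=2, p1=0, p2=3, p3=1, p4=4) → (p0=1, p1=0, p2=5, p3=0, p4=4)
step 3: fire t1:  (p0=1, p1=0, p2=5, p3=0, p4=4) → (p0=1, p1=2, p2=5, p3=1, p4=4)
step 4: fire t1:  (p0=1, p1=2, p2=5, p3=1, p4=4) → (p0=1, p1=4, p2=5, p3=2, p4=4)
step 5: fire t4:  (p0=1, p1=4, p2=5, p3=2, p4=4) → (p0=2, p1=4, p2=2, p3=2, p4=4)
step 6: fire t2:  (p0=2, p1=4, p2=2, p3=2, p4=4) → (p0=1, p1=4, p2=4, p3=1, p4=4)

(p0=1, p1=4, p2=4, p3=1, p4=4)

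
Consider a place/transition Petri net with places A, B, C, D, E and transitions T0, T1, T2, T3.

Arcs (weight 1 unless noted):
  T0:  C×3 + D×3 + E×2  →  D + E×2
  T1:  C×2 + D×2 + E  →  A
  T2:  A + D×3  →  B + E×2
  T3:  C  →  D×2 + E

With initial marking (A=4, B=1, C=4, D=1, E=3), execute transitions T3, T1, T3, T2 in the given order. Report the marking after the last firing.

step 1: fire T3:  (A=4, B=1, C=4, D=1, E=3) → (A=4, B=1, C=3, D=3, E=4)
step 2: fire T1:  (A=4, B=1, C=3, D=3, E=4) → (A=5, B=1, C=1, D=1, E=3)
step 3: fire T3:  (A=5, B=1, C=1, D=1, E=3) → (A=5, B=1, C=0, D=3, E=4)
step 4: fire T2:  (A=5, B=1, C=0, D=3, E=4) → (A=4, B=2, C=0, D=0, E=6)

(A=4, B=2, C=0, D=0, E=6)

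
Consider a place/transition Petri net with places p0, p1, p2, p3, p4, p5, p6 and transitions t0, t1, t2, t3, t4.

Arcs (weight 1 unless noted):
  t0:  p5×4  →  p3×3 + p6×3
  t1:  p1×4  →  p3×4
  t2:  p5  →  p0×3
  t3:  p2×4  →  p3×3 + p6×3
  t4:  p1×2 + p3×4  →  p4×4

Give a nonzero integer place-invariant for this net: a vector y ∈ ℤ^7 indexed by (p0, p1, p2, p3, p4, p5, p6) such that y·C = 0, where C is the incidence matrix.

y = (p0:1, p1:4, p2:3, p3:4, p4:6, p5:3, p6:0)

Incidence matrix C (rows=places, cols=transitions):
       t0   t1   t2   t3   t4
   p0   0    0    3    0    0
   p1   0   -4    0    0   -2
   p2   0    0    0   -4    0
   p3   3    4    0    3   -4
   p4   0    0    0    0    4
   p5  -4    0   -1    0    0
   p6   3    0    0    3    0

Candidate y = [1, 4, 3, 4, 6, 3, 0]; check y·C column-wise:
  col t0: 1·0 + 4·0 + 3·0 + 4·3 + 6·0 + 3·-4 + 0·3 = 0
  col t1: 1·0 + 4·-4 + 3·0 + 4·4 + 6·0 + 3·0 = 0
  col t2: 1·3 + 4·0 + 3·0 + 4·0 + 6·0 + 3·-1 = 0
  col t3: 1·0 + 4·0 + 3·-4 + 4·3 + 6·0 + 3·0 + 0·3 = 0
  col t4: 1·0 + 4·-2 + 3·0 + 4·-4 + 6·4 + 3·0 = 0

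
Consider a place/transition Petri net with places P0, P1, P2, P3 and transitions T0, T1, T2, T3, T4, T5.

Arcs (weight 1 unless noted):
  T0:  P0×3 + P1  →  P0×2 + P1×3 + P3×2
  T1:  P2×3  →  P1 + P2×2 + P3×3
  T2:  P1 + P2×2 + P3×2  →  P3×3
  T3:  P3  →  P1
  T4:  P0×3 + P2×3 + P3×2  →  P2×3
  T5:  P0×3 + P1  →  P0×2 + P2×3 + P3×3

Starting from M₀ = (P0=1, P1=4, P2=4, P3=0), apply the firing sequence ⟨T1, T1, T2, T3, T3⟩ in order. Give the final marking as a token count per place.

step 1: fire T1:  (P0=1, P1=4, P2=4, P3=0) → (P0=1, P1=5, P2=3, P3=3)
step 2: fire T1:  (P0=1, P1=5, P2=3, P3=3) → (P0=1, P1=6, P2=2, P3=6)
step 3: fire T2:  (P0=1, P1=6, P2=2, P3=6) → (P0=1, P1=5, P2=0, P3=7)
step 4: fire T3:  (P0=1, P1=5, P2=0, P3=7) → (P0=1, P1=6, P2=0, P3=6)
step 5: fire T3:  (P0=1, P1=6, P2=0, P3=6) → (P0=1, P1=7, P2=0, P3=5)

(P0=1, P1=7, P2=0, P3=5)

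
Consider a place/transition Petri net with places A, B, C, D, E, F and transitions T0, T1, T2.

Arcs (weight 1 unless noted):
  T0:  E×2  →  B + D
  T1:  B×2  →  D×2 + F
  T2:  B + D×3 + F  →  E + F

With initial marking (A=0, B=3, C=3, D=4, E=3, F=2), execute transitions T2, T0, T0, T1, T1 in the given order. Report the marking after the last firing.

(A=0, B=0, C=3, D=7, E=0, F=4)

step 1: fire T2:  (A=0, B=3, C=3, D=4, E=3, F=2) → (A=0, B=2, C=3, D=1, E=4, F=2)
step 2: fire T0:  (A=0, B=2, C=3, D=1, E=4, F=2) → (A=0, B=3, C=3, D=2, E=2, F=2)
step 3: fire T0:  (A=0, B=3, C=3, D=2, E=2, F=2) → (A=0, B=4, C=3, D=3, E=0, F=2)
step 4: fire T1:  (A=0, B=4, C=3, D=3, E=0, F=2) → (A=0, B=2, C=3, D=5, E=0, F=3)
step 5: fire T1:  (A=0, B=2, C=3, D=5, E=0, F=3) → (A=0, B=0, C=3, D=7, E=0, F=4)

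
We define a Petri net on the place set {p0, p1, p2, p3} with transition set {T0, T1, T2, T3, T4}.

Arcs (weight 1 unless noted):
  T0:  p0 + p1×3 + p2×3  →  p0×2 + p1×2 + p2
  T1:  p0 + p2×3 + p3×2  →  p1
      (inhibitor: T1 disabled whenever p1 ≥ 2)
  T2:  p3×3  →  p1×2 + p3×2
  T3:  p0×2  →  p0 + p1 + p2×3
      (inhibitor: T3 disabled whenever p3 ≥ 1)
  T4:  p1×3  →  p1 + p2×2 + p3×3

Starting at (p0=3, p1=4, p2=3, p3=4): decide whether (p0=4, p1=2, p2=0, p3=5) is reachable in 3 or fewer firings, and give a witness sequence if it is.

depth 0: 1 marking
depth 1: 4 markings reached so far
depth 2: 8 markings reached so far
depth 3: 13 markings reached so far
target is not among the 13 markings reachable within 3 steps

NO — not reachable within 3 firings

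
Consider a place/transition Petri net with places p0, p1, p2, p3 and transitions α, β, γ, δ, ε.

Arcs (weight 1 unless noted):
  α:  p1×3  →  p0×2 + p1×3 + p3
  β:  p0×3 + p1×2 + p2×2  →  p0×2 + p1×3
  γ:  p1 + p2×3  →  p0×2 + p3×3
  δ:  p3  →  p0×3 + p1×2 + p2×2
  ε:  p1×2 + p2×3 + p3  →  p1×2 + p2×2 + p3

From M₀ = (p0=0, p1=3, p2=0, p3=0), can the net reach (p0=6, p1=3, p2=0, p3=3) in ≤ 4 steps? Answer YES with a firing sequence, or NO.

YES — reachable via ⟨α, α, α⟩ (3 firings)

step 1: fire α:  (p0=0, p1=3, p2=0, p3=0) → (p0=2, p1=3, p2=0, p3=1)
step 2: fire α:  (p0=2, p1=3, p2=0, p3=1) → (p0=4, p1=3, p2=0, p3=2)
step 3: fire α:  (p0=4, p1=3, p2=0, p3=2) → (p0=6, p1=3, p2=0, p3=3)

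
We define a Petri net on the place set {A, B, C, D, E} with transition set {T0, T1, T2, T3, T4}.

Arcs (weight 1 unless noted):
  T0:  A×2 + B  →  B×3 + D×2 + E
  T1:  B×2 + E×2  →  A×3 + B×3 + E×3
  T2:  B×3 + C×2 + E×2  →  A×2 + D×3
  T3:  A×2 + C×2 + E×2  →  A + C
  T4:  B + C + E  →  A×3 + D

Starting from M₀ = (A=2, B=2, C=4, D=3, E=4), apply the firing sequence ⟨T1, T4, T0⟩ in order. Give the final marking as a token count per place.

step 1: fire T1:  (A=2, B=2, C=4, D=3, E=4) → (A=5, B=3, C=4, D=3, E=5)
step 2: fire T4:  (A=5, B=3, C=4, D=3, E=5) → (A=8, B=2, C=3, D=4, E=4)
step 3: fire T0:  (A=8, B=2, C=3, D=4, E=4) → (A=6, B=4, C=3, D=6, E=5)

(A=6, B=4, C=3, D=6, E=5)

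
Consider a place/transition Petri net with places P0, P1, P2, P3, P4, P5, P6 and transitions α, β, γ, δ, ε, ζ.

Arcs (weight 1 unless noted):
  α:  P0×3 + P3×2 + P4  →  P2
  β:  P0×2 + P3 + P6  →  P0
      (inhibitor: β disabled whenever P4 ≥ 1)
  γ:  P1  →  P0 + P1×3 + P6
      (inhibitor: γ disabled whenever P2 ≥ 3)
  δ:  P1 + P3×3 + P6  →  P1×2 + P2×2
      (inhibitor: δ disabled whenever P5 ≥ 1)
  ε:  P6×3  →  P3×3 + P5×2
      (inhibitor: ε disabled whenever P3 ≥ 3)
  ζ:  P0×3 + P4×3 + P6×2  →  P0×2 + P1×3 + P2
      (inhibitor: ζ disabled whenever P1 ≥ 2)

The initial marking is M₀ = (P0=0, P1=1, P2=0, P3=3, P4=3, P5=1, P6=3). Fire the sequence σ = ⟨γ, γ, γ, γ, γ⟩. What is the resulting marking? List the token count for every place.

step 1: fire γ:  (P0=0, P1=1, P2=0, P3=3, P4=3, P5=1, P6=3) → (P0=1, P1=3, P2=0, P3=3, P4=3, P5=1, P6=4)
step 2: fire γ:  (P0=1, P1=3, P2=0, P3=3, P4=3, P5=1, P6=4) → (P0=2, P1=5, P2=0, P3=3, P4=3, P5=1, P6=5)
step 3: fire γ:  (P0=2, P1=5, P2=0, P3=3, P4=3, P5=1, P6=5) → (P0=3, P1=7, P2=0, P3=3, P4=3, P5=1, P6=6)
step 4: fire γ:  (P0=3, P1=7, P2=0, P3=3, P4=3, P5=1, P6=6) → (P0=4, P1=9, P2=0, P3=3, P4=3, P5=1, P6=7)
step 5: fire γ:  (P0=4, P1=9, P2=0, P3=3, P4=3, P5=1, P6=7) → (P0=5, P1=11, P2=0, P3=3, P4=3, P5=1, P6=8)

(P0=5, P1=11, P2=0, P3=3, P4=3, P5=1, P6=8)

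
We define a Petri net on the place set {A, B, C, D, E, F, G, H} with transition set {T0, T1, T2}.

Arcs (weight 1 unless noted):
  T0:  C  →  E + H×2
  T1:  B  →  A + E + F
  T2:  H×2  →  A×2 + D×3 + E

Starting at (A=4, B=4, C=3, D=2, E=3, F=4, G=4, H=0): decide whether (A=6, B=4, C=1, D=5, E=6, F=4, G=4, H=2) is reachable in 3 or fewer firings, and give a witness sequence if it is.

YES — reachable via ⟨T0, T0, T2⟩ (3 firings)

step 1: fire T0:  (A=4, B=4, C=3, D=2, E=3, F=4, G=4, H=0) → (A=4, B=4, C=2, D=2, E=4, F=4, G=4, H=2)
step 2: fire T0:  (A=4, B=4, C=2, D=2, E=4, F=4, G=4, H=2) → (A=4, B=4, C=1, D=2, E=5, F=4, G=4, H=4)
step 3: fire T2:  (A=4, B=4, C=1, D=2, E=5, F=4, G=4, H=4) → (A=6, B=4, C=1, D=5, E=6, F=4, G=4, H=2)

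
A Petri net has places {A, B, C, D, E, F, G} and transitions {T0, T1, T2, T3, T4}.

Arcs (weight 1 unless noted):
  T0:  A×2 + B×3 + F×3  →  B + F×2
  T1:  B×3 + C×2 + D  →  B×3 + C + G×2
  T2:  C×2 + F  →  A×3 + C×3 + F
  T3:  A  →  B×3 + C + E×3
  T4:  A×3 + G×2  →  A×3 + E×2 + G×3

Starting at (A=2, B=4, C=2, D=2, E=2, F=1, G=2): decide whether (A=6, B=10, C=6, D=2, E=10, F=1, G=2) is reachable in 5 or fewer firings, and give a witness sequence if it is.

depth 0: 1 marking
depth 1: 4 markings reached so far
depth 2: 10 markings reached so far
depth 3: 22 markings reached so far
depth 4: 42 markings reached so far
depth 5: 73 markings reached so far
target is not among the 73 markings reachable within 5 steps

NO — not reachable within 5 firings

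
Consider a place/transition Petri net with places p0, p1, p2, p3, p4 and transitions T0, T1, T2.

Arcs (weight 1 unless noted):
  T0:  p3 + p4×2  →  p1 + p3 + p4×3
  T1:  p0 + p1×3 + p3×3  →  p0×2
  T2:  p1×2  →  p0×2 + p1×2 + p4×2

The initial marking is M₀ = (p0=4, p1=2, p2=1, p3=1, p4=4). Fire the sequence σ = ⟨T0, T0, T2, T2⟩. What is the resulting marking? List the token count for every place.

(p0=8, p1=4, p2=1, p3=1, p4=10)

step 1: fire T0:  (p0=4, p1=2, p2=1, p3=1, p4=4) → (p0=4, p1=3, p2=1, p3=1, p4=5)
step 2: fire T0:  (p0=4, p1=3, p2=1, p3=1, p4=5) → (p0=4, p1=4, p2=1, p3=1, p4=6)
step 3: fire T2:  (p0=4, p1=4, p2=1, p3=1, p4=6) → (p0=6, p1=4, p2=1, p3=1, p4=8)
step 4: fire T2:  (p0=6, p1=4, p2=1, p3=1, p4=8) → (p0=8, p1=4, p2=1, p3=1, p4=10)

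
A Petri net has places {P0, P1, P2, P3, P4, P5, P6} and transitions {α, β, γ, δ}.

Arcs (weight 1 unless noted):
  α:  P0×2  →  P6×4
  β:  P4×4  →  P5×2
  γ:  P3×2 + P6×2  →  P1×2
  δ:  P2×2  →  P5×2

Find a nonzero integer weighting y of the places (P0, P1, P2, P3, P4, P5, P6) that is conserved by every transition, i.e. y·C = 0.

y = (P0:0, P1:1, P2:0, P3:1, P4:0, P5:0, P6:0)

Incidence matrix C (rows=places, cols=transitions):
        α    β    γ    δ
   P0  -2    0    0    0
   P1   0    0    2    0
   P2   0    0    0   -2
   P3   0    0   -2    0
   P4   0   -4    0    0
   P5   0    2    0    2
   P6   4    0   -2    0

Candidate y = [0, 1, 0, 1, 0, 0, 0]; check y·C column-wise:
  col α: 0·-2 + 1·0 + 1·0 + 0·4 = 0
  col β: 1·0 + 1·0 + 0·-4 + 0·2 = 0
  col γ: 1·2 + 1·-2 + 0·-2 = 0
  col δ: 1·0 + 0·-2 + 1·0 + 0·2 = 0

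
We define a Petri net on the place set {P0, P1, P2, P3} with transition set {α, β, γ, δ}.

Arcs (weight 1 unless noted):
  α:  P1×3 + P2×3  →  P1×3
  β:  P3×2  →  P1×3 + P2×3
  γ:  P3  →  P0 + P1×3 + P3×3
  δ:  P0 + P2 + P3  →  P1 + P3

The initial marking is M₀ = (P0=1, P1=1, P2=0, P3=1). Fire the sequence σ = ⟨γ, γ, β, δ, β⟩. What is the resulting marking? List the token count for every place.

(P0=2, P1=14, P2=5, P3=1)

step 1: fire γ:  (P0=1, P1=1, P2=0, P3=1) → (P0=2, P1=4, P2=0, P3=3)
step 2: fire γ:  (P0=2, P1=4, P2=0, P3=3) → (P0=3, P1=7, P2=0, P3=5)
step 3: fire β:  (P0=3, P1=7, P2=0, P3=5) → (P0=3, P1=10, P2=3, P3=3)
step 4: fire δ:  (P0=3, P1=10, P2=3, P3=3) → (P0=2, P1=11, P2=2, P3=3)
step 5: fire β:  (P0=2, P1=11, P2=2, P3=3) → (P0=2, P1=14, P2=5, P3=1)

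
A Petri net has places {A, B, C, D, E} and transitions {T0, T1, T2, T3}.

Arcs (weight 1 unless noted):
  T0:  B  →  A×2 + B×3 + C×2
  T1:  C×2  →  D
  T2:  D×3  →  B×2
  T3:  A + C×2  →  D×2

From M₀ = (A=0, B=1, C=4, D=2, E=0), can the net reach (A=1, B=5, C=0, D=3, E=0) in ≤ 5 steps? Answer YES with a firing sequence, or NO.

step 1: fire T0:  (A=0, B=1, C=4, D=2, E=0) → (A=2, B=3, C=6, D=2, E=0)
step 2: fire T1:  (A=2, B=3, C=6, D=2, E=0) → (A=2, B=3, C=4, D=3, E=0)
step 3: fire T1:  (A=2, B=3, C=4, D=3, E=0) → (A=2, B=3, C=2, D=4, E=0)
step 4: fire T2:  (A=2, B=3, C=2, D=4, E=0) → (A=2, B=5, C=2, D=1, E=0)
step 5: fire T3:  (A=2, B=5, C=2, D=1, E=0) → (A=1, B=5, C=0, D=3, E=0)

YES — reachable via ⟨T0, T1, T1, T2, T3⟩ (5 firings)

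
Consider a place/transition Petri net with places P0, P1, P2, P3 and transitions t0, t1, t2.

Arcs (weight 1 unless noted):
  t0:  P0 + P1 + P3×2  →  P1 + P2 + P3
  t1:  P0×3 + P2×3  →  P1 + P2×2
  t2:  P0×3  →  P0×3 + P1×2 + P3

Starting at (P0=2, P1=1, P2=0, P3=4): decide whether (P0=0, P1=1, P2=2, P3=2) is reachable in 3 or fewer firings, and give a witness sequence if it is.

step 1: fire t0:  (P0=2, P1=1, P2=0, P3=4) → (P0=1, P1=1, P2=1, P3=3)
step 2: fire t0:  (P0=1, P1=1, P2=1, P3=3) → (P0=0, P1=1, P2=2, P3=2)

YES — reachable via ⟨t0, t0⟩ (2 firings)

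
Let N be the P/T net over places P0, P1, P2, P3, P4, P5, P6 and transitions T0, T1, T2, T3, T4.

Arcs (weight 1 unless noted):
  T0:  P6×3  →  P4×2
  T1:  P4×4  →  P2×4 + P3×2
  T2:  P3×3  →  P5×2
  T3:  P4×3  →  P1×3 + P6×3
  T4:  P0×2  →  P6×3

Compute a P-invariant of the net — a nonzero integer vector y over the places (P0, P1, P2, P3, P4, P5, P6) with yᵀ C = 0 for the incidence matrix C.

y = (P0:0, P1:0, P2:1, P3:-2, P4:0, P5:-3, P6:0)

Incidence matrix C (rows=places, cols=transitions):
       T0   T1   T2   T3   T4
   P0   0    0    0    0   -2
   P1   0    0    0    3    0
   P2   0    4    0    0    0
   P3   0    2   -3    0    0
   P4   2   -4    0   -3    0
   P5   0    0    2    0    0
   P6  -3    0    0    3    3

Candidate y = [0, 0, 1, -2, 0, -3, 0]; check y·C column-wise:
  col T0: 1·0 + -2·0 + 0·2 + -3·0 + 0·-3 = 0
  col T1: 1·4 + -2·2 + 0·-4 + -3·0 = 0
  col T2: 1·0 + -2·-3 + -3·2 = 0
  col T3: 0·3 + 1·0 + -2·0 + 0·-3 + -3·0 + 0·3 = 0
  col T4: 0·-2 + 1·0 + -2·0 + -3·0 + 0·3 = 0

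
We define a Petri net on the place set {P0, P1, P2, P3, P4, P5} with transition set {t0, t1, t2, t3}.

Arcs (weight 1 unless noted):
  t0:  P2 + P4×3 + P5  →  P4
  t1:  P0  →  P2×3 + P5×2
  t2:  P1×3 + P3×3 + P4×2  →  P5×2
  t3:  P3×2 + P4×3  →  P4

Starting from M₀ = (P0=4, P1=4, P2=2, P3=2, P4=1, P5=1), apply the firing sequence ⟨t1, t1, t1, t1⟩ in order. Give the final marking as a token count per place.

step 1: fire t1:  (P0=4, P1=4, P2=2, P3=2, P4=1, P5=1) → (P0=3, P1=4, P2=5, P3=2, P4=1, P5=3)
step 2: fire t1:  (P0=3, P1=4, P2=5, P3=2, P4=1, P5=3) → (P0=2, P1=4, P2=8, P3=2, P4=1, P5=5)
step 3: fire t1:  (P0=2, P1=4, P2=8, P3=2, P4=1, P5=5) → (P0=1, P1=4, P2=11, P3=2, P4=1, P5=7)
step 4: fire t1:  (P0=1, P1=4, P2=11, P3=2, P4=1, P5=7) → (P0=0, P1=4, P2=14, P3=2, P4=1, P5=9)

(P0=0, P1=4, P2=14, P3=2, P4=1, P5=9)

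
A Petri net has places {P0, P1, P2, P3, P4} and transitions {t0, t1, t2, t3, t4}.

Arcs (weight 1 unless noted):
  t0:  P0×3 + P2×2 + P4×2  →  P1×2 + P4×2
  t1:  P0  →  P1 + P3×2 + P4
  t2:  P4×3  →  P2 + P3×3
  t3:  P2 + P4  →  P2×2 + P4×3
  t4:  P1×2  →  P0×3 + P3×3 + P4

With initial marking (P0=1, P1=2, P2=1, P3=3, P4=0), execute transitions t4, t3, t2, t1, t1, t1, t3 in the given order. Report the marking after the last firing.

(P0=1, P1=3, P2=4, P3=15, P4=5)

step 1: fire t4:  (P0=1, P1=2, P2=1, P3=3, P4=0) → (P0=4, P1=0, P2=1, P3=6, P4=1)
step 2: fire t3:  (P0=4, P1=0, P2=1, P3=6, P4=1) → (P0=4, P1=0, P2=2, P3=6, P4=3)
step 3: fire t2:  (P0=4, P1=0, P2=2, P3=6, P4=3) → (P0=4, P1=0, P2=3, P3=9, P4=0)
step 4: fire t1:  (P0=4, P1=0, P2=3, P3=9, P4=0) → (P0=3, P1=1, P2=3, P3=11, P4=1)
step 5: fire t1:  (P0=3, P1=1, P2=3, P3=11, P4=1) → (P0=2, P1=2, P2=3, P3=13, P4=2)
step 6: fire t1:  (P0=2, P1=2, P2=3, P3=13, P4=2) → (P0=1, P1=3, P2=3, P3=15, P4=3)
step 7: fire t3:  (P0=1, P1=3, P2=3, P3=15, P4=3) → (P0=1, P1=3, P2=4, P3=15, P4=5)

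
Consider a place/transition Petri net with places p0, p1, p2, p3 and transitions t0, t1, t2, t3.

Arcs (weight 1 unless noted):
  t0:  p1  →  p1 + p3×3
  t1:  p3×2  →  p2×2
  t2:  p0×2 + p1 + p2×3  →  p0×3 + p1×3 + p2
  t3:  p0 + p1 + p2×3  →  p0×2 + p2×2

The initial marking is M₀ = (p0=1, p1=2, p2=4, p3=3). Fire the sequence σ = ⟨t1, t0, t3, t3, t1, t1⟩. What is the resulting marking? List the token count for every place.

step 1: fire t1:  (p0=1, p1=2, p2=4, p3=3) → (p0=1, p1=2, p2=6, p3=1)
step 2: fire t0:  (p0=1, p1=2, p2=6, p3=1) → (p0=1, p1=2, p2=6, p3=4)
step 3: fire t3:  (p0=1, p1=2, p2=6, p3=4) → (p0=2, p1=1, p2=5, p3=4)
step 4: fire t3:  (p0=2, p1=1, p2=5, p3=4) → (p0=3, p1=0, p2=4, p3=4)
step 5: fire t1:  (p0=3, p1=0, p2=4, p3=4) → (p0=3, p1=0, p2=6, p3=2)
step 6: fire t1:  (p0=3, p1=0, p2=6, p3=2) → (p0=3, p1=0, p2=8, p3=0)

(p0=3, p1=0, p2=8, p3=0)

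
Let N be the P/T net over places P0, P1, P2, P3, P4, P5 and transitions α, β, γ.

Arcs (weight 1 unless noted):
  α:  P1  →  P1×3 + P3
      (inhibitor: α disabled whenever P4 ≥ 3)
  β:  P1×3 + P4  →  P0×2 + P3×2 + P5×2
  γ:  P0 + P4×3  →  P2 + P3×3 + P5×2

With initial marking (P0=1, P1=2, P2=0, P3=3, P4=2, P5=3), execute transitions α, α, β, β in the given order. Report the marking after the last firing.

(P0=5, P1=0, P2=0, P3=9, P4=0, P5=7)

step 1: fire α:  (P0=1, P1=2, P2=0, P3=3, P4=2, P5=3) → (P0=1, P1=4, P2=0, P3=4, P4=2, P5=3)
step 2: fire α:  (P0=1, P1=4, P2=0, P3=4, P4=2, P5=3) → (P0=1, P1=6, P2=0, P3=5, P4=2, P5=3)
step 3: fire β:  (P0=1, P1=6, P2=0, P3=5, P4=2, P5=3) → (P0=3, P1=3, P2=0, P3=7, P4=1, P5=5)
step 4: fire β:  (P0=3, P1=3, P2=0, P3=7, P4=1, P5=5) → (P0=5, P1=0, P2=0, P3=9, P4=0, P5=7)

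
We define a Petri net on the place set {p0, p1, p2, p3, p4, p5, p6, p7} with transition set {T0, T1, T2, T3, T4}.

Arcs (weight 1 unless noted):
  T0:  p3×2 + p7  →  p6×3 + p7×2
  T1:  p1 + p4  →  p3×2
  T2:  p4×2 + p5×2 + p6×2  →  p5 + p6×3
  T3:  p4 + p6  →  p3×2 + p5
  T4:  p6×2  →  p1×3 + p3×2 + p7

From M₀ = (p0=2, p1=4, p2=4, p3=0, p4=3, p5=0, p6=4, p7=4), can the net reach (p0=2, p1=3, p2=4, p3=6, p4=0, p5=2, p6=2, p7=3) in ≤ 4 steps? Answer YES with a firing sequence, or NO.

NO — not reachable within 4 firings

depth 0: 1 marking
depth 1: 4 markings reached so far
depth 2: 13 markings reached so far
depth 3: 27 markings reached so far
depth 4: 47 markings reached so far
target is not among the 47 markings reachable within 4 steps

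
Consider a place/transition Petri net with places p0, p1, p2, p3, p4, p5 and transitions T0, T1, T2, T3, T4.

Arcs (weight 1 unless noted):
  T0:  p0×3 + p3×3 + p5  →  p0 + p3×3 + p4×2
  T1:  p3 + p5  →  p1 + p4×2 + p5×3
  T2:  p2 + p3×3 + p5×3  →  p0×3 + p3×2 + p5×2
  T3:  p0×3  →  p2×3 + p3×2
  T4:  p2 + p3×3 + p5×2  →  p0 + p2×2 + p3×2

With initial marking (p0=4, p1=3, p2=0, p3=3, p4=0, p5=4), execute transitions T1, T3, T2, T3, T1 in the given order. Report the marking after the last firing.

step 1: fire T1:  (p0=4, p1=3, p2=0, p3=3, p4=0, p5=4) → (p0=4, p1=4, p2=0, p3=2, p4=2, p5=6)
step 2: fire T3:  (p0=4, p1=4, p2=0, p3=2, p4=2, p5=6) → (p0=1, p1=4, p2=3, p3=4, p4=2, p5=6)
step 3: fire T2:  (p0=1, p1=4, p2=3, p3=4, p4=2, p5=6) → (p0=4, p1=4, p2=2, p3=3, p4=2, p5=5)
step 4: fire T3:  (p0=4, p1=4, p2=2, p3=3, p4=2, p5=5) → (p0=1, p1=4, p2=5, p3=5, p4=2, p5=5)
step 5: fire T1:  (p0=1, p1=4, p2=5, p3=5, p4=2, p5=5) → (p0=1, p1=5, p2=5, p3=4, p4=4, p5=7)

(p0=1, p1=5, p2=5, p3=4, p4=4, p5=7)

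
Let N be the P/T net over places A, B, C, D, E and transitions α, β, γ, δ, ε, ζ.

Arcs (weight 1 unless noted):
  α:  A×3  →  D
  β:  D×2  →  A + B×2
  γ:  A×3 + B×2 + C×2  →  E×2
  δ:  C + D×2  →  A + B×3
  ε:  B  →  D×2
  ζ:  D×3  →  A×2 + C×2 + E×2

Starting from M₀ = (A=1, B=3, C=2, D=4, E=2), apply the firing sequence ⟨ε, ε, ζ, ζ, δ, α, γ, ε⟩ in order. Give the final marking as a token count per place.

step 1: fire ε:  (A=1, B=3, C=2, D=4, E=2) → (A=1, B=2, C=2, D=6, E=2)
step 2: fire ε:  (A=1, B=2, C=2, D=6, E=2) → (A=1, B=1, C=2, D=8, E=2)
step 3: fire ζ:  (A=1, B=1, C=2, D=8, E=2) → (A=3, B=1, C=4, D=5, E=4)
step 4: fire ζ:  (A=3, B=1, C=4, D=5, E=4) → (A=5, B=1, C=6, D=2, E=6)
step 5: fire δ:  (A=5, B=1, C=6, D=2, E=6) → (A=6, B=4, C=5, D=0, E=6)
step 6: fire α:  (A=6, B=4, C=5, D=0, E=6) → (A=3, B=4, C=5, D=1, E=6)
step 7: fire γ:  (A=3, B=4, C=5, D=1, E=6) → (A=0, B=2, C=3, D=1, E=8)
step 8: fire ε:  (A=0, B=2, C=3, D=1, E=8) → (A=0, B=1, C=3, D=3, E=8)

(A=0, B=1, C=3, D=3, E=8)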